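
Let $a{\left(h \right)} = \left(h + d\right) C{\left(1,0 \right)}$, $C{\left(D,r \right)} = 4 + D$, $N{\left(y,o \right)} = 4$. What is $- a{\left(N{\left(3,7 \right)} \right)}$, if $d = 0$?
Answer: $-20$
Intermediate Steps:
$a{\left(h \right)} = 5 h$ ($a{\left(h \right)} = \left(h + 0\right) \left(4 + 1\right) = h 5 = 5 h$)
$- a{\left(N{\left(3,7 \right)} \right)} = - 5 \cdot 4 = \left(-1\right) 20 = -20$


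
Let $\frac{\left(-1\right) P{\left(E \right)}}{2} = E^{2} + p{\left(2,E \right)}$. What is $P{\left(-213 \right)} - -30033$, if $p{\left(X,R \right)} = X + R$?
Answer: $-60283$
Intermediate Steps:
$p{\left(X,R \right)} = R + X$
$P{\left(E \right)} = -4 - 2 E - 2 E^{2}$ ($P{\left(E \right)} = - 2 \left(E^{2} + \left(E + 2\right)\right) = - 2 \left(E^{2} + \left(2 + E\right)\right) = - 2 \left(2 + E + E^{2}\right) = -4 - 2 E - 2 E^{2}$)
$P{\left(-213 \right)} - -30033 = \left(-4 - -426 - 2 \left(-213\right)^{2}\right) - -30033 = \left(-4 + 426 - 90738\right) + 30033 = -90316 + 30033 = -60283$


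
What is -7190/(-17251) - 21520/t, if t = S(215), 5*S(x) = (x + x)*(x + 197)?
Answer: -14560680/76404679 ≈ -0.19057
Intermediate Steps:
S(x) = 2*x*(197 + x)/5 (S(x) = ((x + x)*(x + 197))/5 = ((2*x)*(197 + x))/5 = (2*x*(197 + x))/5 = 2*x*(197 + x)/5)
t = 35432 (t = (2/5)*215*(197 + 215) = (2/5)*215*412 = 35432)
-7190/(-17251) - 21520/t = -7190/(-17251) - 21520/35432 = -7190*(-1/17251) - 21520*1/35432 = 7190/17251 - 2690/4429 = -14560680/76404679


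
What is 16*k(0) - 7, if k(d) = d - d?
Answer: -7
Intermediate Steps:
k(d) = 0
16*k(0) - 7 = 16*0 - 7 = 0 - 7 = -7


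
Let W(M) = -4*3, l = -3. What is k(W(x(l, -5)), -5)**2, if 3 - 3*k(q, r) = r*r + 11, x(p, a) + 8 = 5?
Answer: 121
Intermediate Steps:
x(p, a) = -3 (x(p, a) = -8 + 5 = -3)
W(M) = -12
k(q, r) = -8/3 - r**2/3 (k(q, r) = 1 - (r*r + 11)/3 = 1 - (r**2 + 11)/3 = 1 - (11 + r**2)/3 = 1 + (-11/3 - r**2/3) = -8/3 - r**2/3)
k(W(x(l, -5)), -5)**2 = (-8/3 - 1/3*(-5)**2)**2 = (-8/3 - 1/3*25)**2 = (-8/3 - 25/3)**2 = (-11)**2 = 121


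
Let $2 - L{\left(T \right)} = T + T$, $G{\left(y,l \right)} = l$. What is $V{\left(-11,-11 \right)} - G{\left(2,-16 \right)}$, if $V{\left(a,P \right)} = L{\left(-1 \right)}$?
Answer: $20$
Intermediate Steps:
$L{\left(T \right)} = 2 - 2 T$ ($L{\left(T \right)} = 2 - \left(T + T\right) = 2 - 2 T$)
$V{\left(a,P \right)} = 4$ ($V{\left(a,P \right)} = 2 - -2 = 2 + 2 = 4$)
$V{\left(-11,-11 \right)} - G{\left(2,-16 \right)} = 4 - -16 = 4 + 16 = 20$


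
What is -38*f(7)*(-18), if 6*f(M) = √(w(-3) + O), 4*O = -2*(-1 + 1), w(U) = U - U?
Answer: 0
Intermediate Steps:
w(U) = 0
O = 0 (O = (-2*(-1 + 1))/4 = (-2*0)/4 = (¼)*0 = 0)
f(M) = 0 (f(M) = √(0 + 0)/6 = √0/6 = (⅙)*0 = 0)
-38*f(7)*(-18) = -38*0*(-18) = 0*(-18) = 0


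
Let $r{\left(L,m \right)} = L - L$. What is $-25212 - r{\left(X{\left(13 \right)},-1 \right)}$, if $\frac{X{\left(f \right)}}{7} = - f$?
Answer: $-25212$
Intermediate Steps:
$X{\left(f \right)} = - 7 f$ ($X{\left(f \right)} = 7 \left(- f\right) = - 7 f$)
$r{\left(L,m \right)} = 0$
$-25212 - r{\left(X{\left(13 \right)},-1 \right)} = -25212 - 0 = -25212 + 0 = -25212$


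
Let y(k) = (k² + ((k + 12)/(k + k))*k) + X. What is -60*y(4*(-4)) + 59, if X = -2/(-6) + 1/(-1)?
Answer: -15141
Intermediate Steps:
X = -⅔ (X = -2*(-⅙) + 1*(-1) = ⅓ - 1 = -⅔ ≈ -0.66667)
y(k) = 16/3 + k² + k/2 (y(k) = (k² + ((k + 12)/(k + k))*k) - ⅔ = (k² + ((12 + k)/((2*k)))*k) - ⅔ = (k² + ((12 + k)*(1/(2*k)))*k) - ⅔ = (k² + ((12 + k)/(2*k))*k) - ⅔ = (k² + (6 + k/2)) - ⅔ = (6 + k² + k/2) - ⅔ = 16/3 + k² + k/2)
-60*y(4*(-4)) + 59 = -60*(16/3 + (4*(-4))² + (4*(-4))/2) + 59 = -60*(16/3 + (-16)² + (½)*(-16)) + 59 = -60*(16/3 + 256 - 8) + 59 = -60*760/3 + 59 = -15200 + 59 = -15141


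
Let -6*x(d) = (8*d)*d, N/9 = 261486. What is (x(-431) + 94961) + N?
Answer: 6601961/3 ≈ 2.2007e+6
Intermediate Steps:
N = 2353374 (N = 9*261486 = 2353374)
x(d) = -4*d**2/3 (x(d) = -8*d*d/6 = -4*d**2/3)
(x(-431) + 94961) + N = (-4/3*(-431)**2 + 94961) + 2353374 = (-4/3*185761 + 94961) + 2353374 = (-743044/3 + 94961) + 2353374 = -458161/3 + 2353374 = 6601961/3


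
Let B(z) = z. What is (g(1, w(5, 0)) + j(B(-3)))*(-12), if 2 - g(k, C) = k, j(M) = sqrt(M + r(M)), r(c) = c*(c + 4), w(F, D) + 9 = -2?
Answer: -12 - 12*I*sqrt(6) ≈ -12.0 - 29.394*I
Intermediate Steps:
w(F, D) = -11 (w(F, D) = -9 - 2 = -11)
r(c) = c*(4 + c)
j(M) = sqrt(M + M*(4 + M))
g(k, C) = 2 - k
(g(1, w(5, 0)) + j(B(-3)))*(-12) = ((2 - 1*1) + sqrt(-3*(5 - 3)))*(-12) = ((2 - 1) + sqrt(-3*2))*(-12) = (1 + sqrt(-6))*(-12) = (1 + I*sqrt(6))*(-12) = -12 - 12*I*sqrt(6)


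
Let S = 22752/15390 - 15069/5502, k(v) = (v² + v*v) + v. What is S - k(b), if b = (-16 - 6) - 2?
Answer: -1770759449/1568070 ≈ -1129.3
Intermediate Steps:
b = -24 (b = -22 - 2 = -24)
k(v) = v + 2*v² (k(v) = (v² + v²) + v = 2*v² + v = v + 2*v²)
S = -1976489/1568070 (S = 22752*(1/15390) - 15069*1/5502 = 1264/855 - 5023/1834 = -1976489/1568070 ≈ -1.2605)
S - k(b) = -1976489/1568070 - (-24)*(1 + 2*(-24)) = -1976489/1568070 - (-24)*(1 - 48) = -1976489/1568070 - (-24)*(-47) = -1976489/1568070 - 1*1128 = -1976489/1568070 - 1128 = -1770759449/1568070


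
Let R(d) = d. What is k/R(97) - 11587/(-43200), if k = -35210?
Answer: -1519948061/4190400 ≈ -362.72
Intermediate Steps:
k/R(97) - 11587/(-43200) = -35210/97 - 11587/(-43200) = -35210*1/97 - 11587*(-1/43200) = -35210/97 + 11587/43200 = -1519948061/4190400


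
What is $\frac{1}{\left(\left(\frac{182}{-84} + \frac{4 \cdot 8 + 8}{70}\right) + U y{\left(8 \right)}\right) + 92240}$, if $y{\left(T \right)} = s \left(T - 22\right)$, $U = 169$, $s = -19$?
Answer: $\frac{42}{5762081} \approx 7.289 \cdot 10^{-6}$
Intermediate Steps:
$y{\left(T \right)} = 418 - 19 T$ ($y{\left(T \right)} = - 19 \left(T - 22\right) = - 19 \left(-22 + T\right) = 418 - 19 T$)
$\frac{1}{\left(\left(\frac{182}{-84} + \frac{4 \cdot 8 + 8}{70}\right) + U y{\left(8 \right)}\right) + 92240} = \frac{1}{\left(\left(\frac{182}{-84} + \frac{4 \cdot 8 + 8}{70}\right) + 169 \left(418 - 152\right)\right) + 92240} = \frac{1}{\left(\left(182 \left(- \frac{1}{84}\right) + \left(32 + 8\right) \frac{1}{70}\right) + 169 \left(418 - 152\right)\right) + 92240} = \frac{1}{\left(\left(- \frac{13}{6} + 40 \cdot \frac{1}{70}\right) + 169 \cdot 266\right) + 92240} = \frac{1}{\left(\left(- \frac{13}{6} + \frac{4}{7}\right) + 44954\right) + 92240} = \frac{1}{\left(- \frac{67}{42} + 44954\right) + 92240} = \frac{1}{\frac{1888001}{42} + 92240} = \frac{1}{\frac{5762081}{42}} = \frac{42}{5762081}$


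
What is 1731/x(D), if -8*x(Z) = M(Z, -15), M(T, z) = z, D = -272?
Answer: 4616/5 ≈ 923.20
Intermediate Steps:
x(Z) = 15/8 (x(Z) = -1/8*(-15) = 15/8)
1731/x(D) = 1731/(15/8) = 1731*(8/15) = 4616/5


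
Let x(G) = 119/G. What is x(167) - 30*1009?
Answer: -5054971/167 ≈ -30269.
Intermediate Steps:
x(167) - 30*1009 = 119/167 - 30*1009 = 119*(1/167) - 1*30270 = 119/167 - 30270 = -5054971/167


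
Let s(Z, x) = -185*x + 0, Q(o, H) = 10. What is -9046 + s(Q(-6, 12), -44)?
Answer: -906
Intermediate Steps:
s(Z, x) = -185*x
-9046 + s(Q(-6, 12), -44) = -9046 - 185*(-44) = -9046 + 8140 = -906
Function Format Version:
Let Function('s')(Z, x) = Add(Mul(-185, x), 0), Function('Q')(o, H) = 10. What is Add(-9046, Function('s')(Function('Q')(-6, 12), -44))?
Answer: -906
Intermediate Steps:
Function('s')(Z, x) = Mul(-185, x)
Add(-9046, Function('s')(Function('Q')(-6, 12), -44)) = Add(-9046, Mul(-185, -44)) = Add(-9046, 8140) = -906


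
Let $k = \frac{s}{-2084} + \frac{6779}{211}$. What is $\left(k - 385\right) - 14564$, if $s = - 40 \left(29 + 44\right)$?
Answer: $- \frac{1639672630}{109931} \approx -14915.0$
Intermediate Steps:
$s = -2920$ ($s = \left(-40\right) 73 = -2920$)
$k = \frac{3685889}{109931}$ ($k = - \frac{2920}{-2084} + \frac{6779}{211} = \left(-2920\right) \left(- \frac{1}{2084}\right) + 6779 \cdot \frac{1}{211} = \frac{730}{521} + \frac{6779}{211} = \frac{3685889}{109931} \approx 33.529$)
$\left(k - 385\right) - 14564 = \left(\frac{3685889}{109931} - 385\right) - 14564 = - \frac{38637546}{109931} - 14564 = - \frac{1639672630}{109931}$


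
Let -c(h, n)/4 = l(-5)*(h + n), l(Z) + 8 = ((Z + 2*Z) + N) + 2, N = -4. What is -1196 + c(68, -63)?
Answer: -696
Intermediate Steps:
l(Z) = -10 + 3*Z (l(Z) = -8 + (((Z + 2*Z) - 4) + 2) = -8 + ((3*Z - 4) + 2) = -8 + ((-4 + 3*Z) + 2) = -8 + (-2 + 3*Z) = -10 + 3*Z)
c(h, n) = 100*h + 100*n (c(h, n) = -4*(-10 + 3*(-5))*(h + n) = -4*(-10 - 15)*(h + n) = -(-100)*(h + n) = -4*(-25*h - 25*n) = 100*h + 100*n)
-1196 + c(68, -63) = -1196 + (100*68 + 100*(-63)) = -1196 + (6800 - 6300) = -1196 + 500 = -696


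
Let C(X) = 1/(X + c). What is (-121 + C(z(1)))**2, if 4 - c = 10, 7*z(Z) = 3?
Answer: 22335076/1521 ≈ 14684.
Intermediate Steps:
z(Z) = 3/7 (z(Z) = (1/7)*3 = 3/7)
c = -6 (c = 4 - 1*10 = 4 - 10 = -6)
C(X) = 1/(-6 + X) (C(X) = 1/(X - 6) = 1/(-6 + X))
(-121 + C(z(1)))**2 = (-121 + 1/(-6 + 3/7))**2 = (-121 + 1/(-39/7))**2 = (-121 - 7/39)**2 = (-4726/39)**2 = 22335076/1521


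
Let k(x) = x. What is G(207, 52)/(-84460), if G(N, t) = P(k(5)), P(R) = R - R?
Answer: 0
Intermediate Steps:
P(R) = 0
G(N, t) = 0
G(207, 52)/(-84460) = 0/(-84460) = 0*(-1/84460) = 0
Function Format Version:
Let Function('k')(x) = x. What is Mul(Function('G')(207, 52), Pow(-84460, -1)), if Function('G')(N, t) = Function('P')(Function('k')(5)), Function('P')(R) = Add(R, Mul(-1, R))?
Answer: 0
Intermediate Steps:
Function('P')(R) = 0
Function('G')(N, t) = 0
Mul(Function('G')(207, 52), Pow(-84460, -1)) = Mul(0, Pow(-84460, -1)) = Mul(0, Rational(-1, 84460)) = 0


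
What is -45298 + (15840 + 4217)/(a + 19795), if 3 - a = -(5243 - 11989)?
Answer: -591209439/13052 ≈ -45296.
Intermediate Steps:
a = -6743 (a = 3 - (-1)*(5243 - 11989) = 3 - (-1)*(-6746) = 3 - 1*6746 = 3 - 6746 = -6743)
-45298 + (15840 + 4217)/(a + 19795) = -45298 + (15840 + 4217)/(-6743 + 19795) = -45298 + 20057/13052 = -591209439/13052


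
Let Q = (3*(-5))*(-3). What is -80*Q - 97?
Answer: -3697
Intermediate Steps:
Q = 45 (Q = -15*(-3) = 45)
-80*Q - 97 = -80*45 - 97 = -3600 - 97 = -3697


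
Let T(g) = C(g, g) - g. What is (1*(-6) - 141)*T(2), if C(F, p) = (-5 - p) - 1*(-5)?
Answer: 588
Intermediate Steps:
C(F, p) = -p (C(F, p) = (-5 - p) + 5 = -p)
T(g) = -2*g (T(g) = -g - g = -2*g)
(1*(-6) - 141)*T(2) = (1*(-6) - 141)*(-2*2) = (-6 - 141)*(-4) = -147*(-4) = 588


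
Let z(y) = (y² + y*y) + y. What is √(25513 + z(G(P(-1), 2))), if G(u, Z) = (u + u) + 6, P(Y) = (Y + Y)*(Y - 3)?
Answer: √26503 ≈ 162.80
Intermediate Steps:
P(Y) = 2*Y*(-3 + Y) (P(Y) = (2*Y)*(-3 + Y) = 2*Y*(-3 + Y))
G(u, Z) = 6 + 2*u (G(u, Z) = 2*u + 6 = 6 + 2*u)
z(y) = y + 2*y² (z(y) = (y² + y²) + y = 2*y² + y = y + 2*y²)
√(25513 + z(G(P(-1), 2))) = √(25513 + (6 + 2*(2*(-1)*(-3 - 1)))*(1 + 2*(6 + 2*(2*(-1)*(-3 - 1))))) = √(25513 + (6 + 2*(2*(-1)*(-4)))*(1 + 2*(6 + 2*(2*(-1)*(-4))))) = √(25513 + (6 + 2*8)*(1 + 2*(6 + 2*8))) = √(25513 + (6 + 16)*(1 + 2*(6 + 16))) = √(25513 + 22*(1 + 2*22)) = √(25513 + 22*(1 + 44)) = √(25513 + 22*45) = √(25513 + 990) = √26503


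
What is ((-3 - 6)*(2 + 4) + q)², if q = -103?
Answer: 24649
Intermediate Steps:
((-3 - 6)*(2 + 4) + q)² = ((-3 - 6)*(2 + 4) - 103)² = (-9*6 - 103)² = (-54 - 103)² = (-157)² = 24649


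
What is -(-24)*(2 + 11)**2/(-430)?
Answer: -2028/215 ≈ -9.4326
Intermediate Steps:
-(-24)*(2 + 11)**2/(-430) = -(-24)*13**2*(-1/430) = -(-24)*169*(-1/430) = -(-24)*(-169)/430 = -1*2028/215 = -2028/215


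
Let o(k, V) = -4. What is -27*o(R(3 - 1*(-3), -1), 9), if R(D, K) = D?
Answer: 108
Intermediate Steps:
-27*o(R(3 - 1*(-3), -1), 9) = -27*(-4) = 108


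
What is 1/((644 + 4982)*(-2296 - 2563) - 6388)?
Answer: -1/27343122 ≈ -3.6572e-8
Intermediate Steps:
1/((644 + 4982)*(-2296 - 2563) - 6388) = 1/(5626*(-4859) - 6388) = 1/(-27336734 - 6388) = 1/(-27343122) = -1/27343122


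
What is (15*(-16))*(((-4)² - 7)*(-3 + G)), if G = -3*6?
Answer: 45360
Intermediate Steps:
G = -18
(15*(-16))*(((-4)² - 7)*(-3 + G)) = (15*(-16))*(((-4)² - 7)*(-3 - 18)) = -240*(16 - 7)*(-21) = -2160*(-21) = -240*(-189) = 45360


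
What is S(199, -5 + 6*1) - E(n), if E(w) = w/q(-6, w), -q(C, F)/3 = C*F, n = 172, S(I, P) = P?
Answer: 17/18 ≈ 0.94444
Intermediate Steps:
q(C, F) = -3*C*F
E(w) = 1/18 (E(w) = w/((-3*(-6)*w)) = w/((18*w)) = w*(1/(18*w)) = 1/18)
S(199, -5 + 6*1) - E(n) = (-5 + 6*1) - 1*1/18 = (-5 + 6) - 1/18 = 1 - 1/18 = 17/18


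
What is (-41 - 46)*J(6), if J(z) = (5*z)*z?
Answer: -15660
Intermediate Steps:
J(z) = 5*z²
(-41 - 46)*J(6) = (-41 - 46)*(5*6²) = -435*36 = -87*180 = -15660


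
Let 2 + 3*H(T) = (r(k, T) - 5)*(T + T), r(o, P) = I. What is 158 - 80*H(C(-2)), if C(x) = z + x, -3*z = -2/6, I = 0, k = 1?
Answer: -7894/27 ≈ -292.37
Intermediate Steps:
z = ⅑ (z = -(-2)/(3*6) = -⅓*(-⅓) = ⅑ ≈ 0.11111)
r(o, P) = 0
C(x) = ⅑ + x
H(T) = -⅔ - 10*T/3 (H(T) = -⅔ + ((0 - 5)*(T + T))/3 = -⅔ + (-10*T)/3 = -⅔ - 10*T/3)
158 - 80*H(C(-2)) = 158 - 80*(-⅔ - 10*(⅑ - 2)/3) = 158 - 80*(-⅔ - 10/3*(-17/9)) = 158 - 80*(-⅔ + 170/27) = 158 - 80*152/27 = 158 - 12160/27 = -7894/27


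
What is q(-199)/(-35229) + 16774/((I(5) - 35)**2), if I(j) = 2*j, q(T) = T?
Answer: 591055621/22018125 ≈ 26.844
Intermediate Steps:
q(-199)/(-35229) + 16774/((I(5) - 35)**2) = -199/(-35229) + 16774/((2*5 - 35)**2) = -199*(-1/35229) + 16774/((10 - 35)**2) = 199/35229 + 16774/((-25)**2) = 199/35229 + 16774/625 = 591055621/22018125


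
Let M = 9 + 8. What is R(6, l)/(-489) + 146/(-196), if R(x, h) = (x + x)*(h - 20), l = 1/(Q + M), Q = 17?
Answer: -69199/271558 ≈ -0.25482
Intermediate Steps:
M = 17
l = 1/34 (l = 1/(17 + 17) = 1/34 ≈ 0.029412)
R(x, h) = 2*x*(-20 + h) (R(x, h) = (2*x)*(-20 + h) = 2*x*(-20 + h))
R(6, l)/(-489) + 146/(-196) = (2*6*(-20 + 1/34))/(-489) + 146/(-196) = (2*6*(-679/34))*(-1/489) + 146*(-1/196) = -4074/17*(-1/489) - 73/98 = 1358/2771 - 73/98 = -69199/271558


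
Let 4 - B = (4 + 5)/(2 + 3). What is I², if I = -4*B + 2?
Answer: 1156/25 ≈ 46.240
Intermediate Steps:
B = 11/5 (B = 4 - (4 + 5)/(2 + 3) = 4 - 9/5 = 11/5 ≈ 2.2000)
I = -34/5 (I = -4*11/5 + 2 = -44/5 + 2 = -34/5 ≈ -6.8000)
I² = (-34/5)² = 1156/25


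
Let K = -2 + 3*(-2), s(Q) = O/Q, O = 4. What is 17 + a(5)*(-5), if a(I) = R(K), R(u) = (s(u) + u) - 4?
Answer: 159/2 ≈ 79.500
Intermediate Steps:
s(Q) = 4/Q
K = -8 (K = -2 - 6 = -8)
R(u) = -4 + u + 4/u (R(u) = (4/u + u) - 4 = (u + 4/u) - 4 = -4 + u + 4/u)
a(I) = -25/2 (a(I) = -4 - 8 + 4/(-8) = -4 - 8 + 4*(-1/8) = -4 - 8 - 1/2 = -25/2)
17 + a(5)*(-5) = 17 - 25/2*(-5) = 17 + 125/2 = 159/2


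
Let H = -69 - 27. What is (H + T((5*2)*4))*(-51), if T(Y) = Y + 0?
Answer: 2856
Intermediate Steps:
H = -96
T(Y) = Y
(H + T((5*2)*4))*(-51) = (-96 + (5*2)*4)*(-51) = (-96 + 10*4)*(-51) = (-96 + 40)*(-51) = -56*(-51) = 2856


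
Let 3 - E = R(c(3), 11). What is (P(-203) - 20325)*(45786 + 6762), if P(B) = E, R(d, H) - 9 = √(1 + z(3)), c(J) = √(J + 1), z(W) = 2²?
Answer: -1068353388 - 52548*√5 ≈ -1.0685e+9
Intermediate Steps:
z(W) = 4
c(J) = √(1 + J)
R(d, H) = 9 + √5 (R(d, H) = 9 + √(1 + 4) = 9 + √5)
E = -6 - √5 (E = 3 - (9 + √5) = 3 + (-9 - √5) = -6 - √5 ≈ -8.2361)
P(B) = -6 - √5
(P(-203) - 20325)*(45786 + 6762) = ((-6 - √5) - 20325)*(45786 + 6762) = (-20331 - √5)*52548 = -1068353388 - 52548*√5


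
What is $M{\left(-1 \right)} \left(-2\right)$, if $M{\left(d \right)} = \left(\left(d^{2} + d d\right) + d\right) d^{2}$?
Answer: $-2$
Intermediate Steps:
$M{\left(d \right)} = d^{2} \left(d + 2 d^{2}\right)$ ($M{\left(d \right)} = \left(\left(d^{2} + d^{2}\right) + d\right) d^{2} = \left(2 d^{2} + d\right) d^{2} = \left(d + 2 d^{2}\right) d^{2} = d^{2} \left(d + 2 d^{2}\right)$)
$M{\left(-1 \right)} \left(-2\right) = \left(-1\right)^{3} \left(1 + 2 \left(-1\right)\right) \left(-2\right) = - (1 - 2) \left(-2\right) = \left(-1\right) \left(-1\right) \left(-2\right) = 1 \left(-2\right) = -2$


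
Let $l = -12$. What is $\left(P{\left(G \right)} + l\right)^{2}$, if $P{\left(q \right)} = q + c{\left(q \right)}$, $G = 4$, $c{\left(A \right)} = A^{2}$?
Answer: $64$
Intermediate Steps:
$P{\left(q \right)} = q + q^{2}$
$\left(P{\left(G \right)} + l\right)^{2} = \left(4 \left(1 + 4\right) - 12\right)^{2} = \left(4 \cdot 5 - 12\right)^{2} = \left(20 - 12\right)^{2} = 8^{2} = 64$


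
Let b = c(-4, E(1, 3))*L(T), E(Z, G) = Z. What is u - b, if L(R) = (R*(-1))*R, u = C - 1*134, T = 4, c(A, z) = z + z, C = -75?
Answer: -177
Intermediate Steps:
c(A, z) = 2*z
u = -209 (u = -75 - 1*134 = -75 - 134 = -209)
L(R) = -R**2 (L(R) = (-R)*R = -R**2)
b = -32 (b = (2*1)*(-1*4**2) = 2*(-1*16) = 2*(-16) = -32)
u - b = -209 - 1*(-32) = -209 + 32 = -177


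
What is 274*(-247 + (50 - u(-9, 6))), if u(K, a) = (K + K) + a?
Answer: -50690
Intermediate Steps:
u(K, a) = a + 2*K (u(K, a) = 2*K + a = a + 2*K)
274*(-247 + (50 - u(-9, 6))) = 274*(-247 + (50 - (6 + 2*(-9)))) = 274*(-247 + (50 - (6 - 18))) = 274*(-247 + (50 - 1*(-12))) = 274*(-247 + (50 + 12)) = 274*(-247 + 62) = 274*(-185) = -50690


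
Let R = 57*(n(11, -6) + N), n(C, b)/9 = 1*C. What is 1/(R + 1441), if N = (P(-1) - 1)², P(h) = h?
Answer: 1/7312 ≈ 0.00013676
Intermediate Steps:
n(C, b) = 9*C (n(C, b) = 9*(1*C) = 9*C)
N = 4 (N = (-1 - 1)² = (-2)² = 4)
R = 5871 (R = 57*(9*11 + 4) = 57*(99 + 4) = 57*103 = 5871)
1/(R + 1441) = 1/(5871 + 1441) = 1/7312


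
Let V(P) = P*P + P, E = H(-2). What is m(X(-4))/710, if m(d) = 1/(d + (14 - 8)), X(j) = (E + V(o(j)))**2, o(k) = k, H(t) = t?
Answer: 1/75260 ≈ 1.3287e-5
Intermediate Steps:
E = -2
V(P) = P + P**2 (V(P) = P**2 + P = P + P**2)
X(j) = (-2 + j*(1 + j))**2
m(d) = 1/(6 + d) (m(d) = 1/(d + 6) = 1/(6 + d))
m(X(-4))/710 = 1/((6 + (-2 - 4*(1 - 4))**2)*710) = (1/710)/(6 + (-2 - 4*(-3))**2) = (1/710)/(6 + (-2 + 12)**2) = (1/710)/(6 + 10**2) = (1/710)/(6 + 100) = (1/710)/106 = (1/106)*(1/710) = 1/75260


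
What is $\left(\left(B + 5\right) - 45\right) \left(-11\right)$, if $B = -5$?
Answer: $495$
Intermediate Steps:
$\left(\left(B + 5\right) - 45\right) \left(-11\right) = \left(\left(-5 + 5\right) - 45\right) \left(-11\right) = \left(0 - 45\right) \left(-11\right) = \left(-45\right) \left(-11\right) = 495$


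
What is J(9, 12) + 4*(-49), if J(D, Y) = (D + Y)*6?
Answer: -70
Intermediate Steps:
J(D, Y) = 6*D + 6*Y
J(9, 12) + 4*(-49) = (6*9 + 6*12) + 4*(-49) = (54 + 72) - 196 = 126 - 196 = -70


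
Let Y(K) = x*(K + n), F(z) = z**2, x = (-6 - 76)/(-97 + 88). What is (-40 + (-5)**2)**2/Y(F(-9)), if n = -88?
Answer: -2025/574 ≈ -3.5279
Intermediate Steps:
x = 82/9 (x = -82/(-9) = -82*(-1/9) = 82/9 ≈ 9.1111)
Y(K) = -7216/9 + 82*K/9 (Y(K) = 82*(K - 88)/9 = 82*(-88 + K)/9 = -7216/9 + 82*K/9)
(-40 + (-5)**2)**2/Y(F(-9)) = (-40 + (-5)**2)**2/(-7216/9 + (82/9)*(-9)**2) = (-40 + 25)**2/(-7216/9 + (82/9)*81) = (-15)**2/(-7216/9 + 738) = 225/(-574/9) = 225*(-9/574) = -2025/574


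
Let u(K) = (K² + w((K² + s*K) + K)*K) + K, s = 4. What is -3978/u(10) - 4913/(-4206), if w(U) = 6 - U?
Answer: 11632879/2796990 ≈ 4.1591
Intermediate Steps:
u(K) = K + K² + K*(6 - K² - 5*K) (u(K) = (K² + (6 - ((K² + 4*K) + K))*K) + K = (K² + (6 - (K² + 5*K))*K) + K = (K² + (6 + (-K² - 5*K))*K) + K = (K² + (6 - K² - 5*K)*K) + K = (K² + K*(6 - K² - 5*K)) + K = K + K² + K*(6 - K² - 5*K))
-3978/u(10) - 4913/(-4206) = -3978*1/(10*(7 + 10 - 1*10*(5 + 10))) - 4913/(-4206) = -3978*1/(10*(7 + 10 - 1*10*15)) - 4913*(-1/4206) = -3978*1/(10*(7 + 10 - 150)) + 4913/4206 = -3978/(10*(-133)) + 4913/4206 = -3978/(-1330) + 4913/4206 = -3978*(-1/1330) + 4913/4206 = 1989/665 + 4913/4206 = 11632879/2796990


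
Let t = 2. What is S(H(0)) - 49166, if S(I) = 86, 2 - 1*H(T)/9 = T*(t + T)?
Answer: -49080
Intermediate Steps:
H(T) = 18 - 9*T*(2 + T)
S(H(0)) - 49166 = 86 - 49166 = -49080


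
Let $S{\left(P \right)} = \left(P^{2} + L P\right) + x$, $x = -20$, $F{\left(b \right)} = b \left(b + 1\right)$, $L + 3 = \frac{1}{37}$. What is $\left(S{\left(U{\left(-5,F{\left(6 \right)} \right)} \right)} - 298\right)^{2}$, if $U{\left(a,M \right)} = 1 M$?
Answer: $\frac{2389449924}{1369} \approx 1.7454 \cdot 10^{6}$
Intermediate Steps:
$L = - \frac{110}{37}$ ($L = -3 + \frac{1}{37} = - \frac{110}{37} \approx -2.973$)
$F{\left(b \right)} = b \left(1 + b\right)$
$U{\left(a,M \right)} = M$
$S{\left(P \right)} = -20 + P^{2} - \frac{110 P}{37}$ ($S{\left(P \right)} = \left(P^{2} - \frac{110 P}{37}\right) - 20 = -20 + P^{2} - \frac{110 P}{37}$)
$\left(S{\left(U{\left(-5,F{\left(6 \right)} \right)} \right)} - 298\right)^{2} = \left(\left(-20 + \left(6 \left(1 + 6\right)\right)^{2} - \frac{110 \cdot 6 \left(1 + 6\right)}{37}\right) - 298\right)^{2} = \left(\left(-20 + \left(6 \cdot 7\right)^{2} - \frac{110 \cdot 6 \cdot 7}{37}\right) - 298\right)^{2} = \left(\left(-20 + 42^{2} - \frac{4620}{37}\right) - 298\right)^{2} = \left(\left(-20 + 1764 - \frac{4620}{37}\right) - 298\right)^{2} = \left(\frac{59908}{37} - 298\right)^{2} = \left(\frac{48882}{37}\right)^{2} = \frac{2389449924}{1369}$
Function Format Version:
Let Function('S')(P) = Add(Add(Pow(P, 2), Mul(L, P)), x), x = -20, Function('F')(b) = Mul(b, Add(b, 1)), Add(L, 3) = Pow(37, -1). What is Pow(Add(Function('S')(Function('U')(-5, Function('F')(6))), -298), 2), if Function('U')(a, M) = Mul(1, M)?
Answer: Rational(2389449924, 1369) ≈ 1.7454e+6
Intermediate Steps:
L = Rational(-110, 37) (L = Add(-3, Pow(37, -1)) = Add(-3, Rational(1, 37)) = Rational(-110, 37) ≈ -2.9730)
Function('F')(b) = Mul(b, Add(1, b))
Function('U')(a, M) = M
Function('S')(P) = Add(-20, Pow(P, 2), Mul(Rational(-110, 37), P)) (Function('S')(P) = Add(Add(Pow(P, 2), Mul(Rational(-110, 37), P)), -20) = Add(-20, Pow(P, 2), Mul(Rational(-110, 37), P)))
Pow(Add(Function('S')(Function('U')(-5, Function('F')(6))), -298), 2) = Pow(Add(Add(-20, Pow(Mul(6, Add(1, 6)), 2), Mul(Rational(-110, 37), Mul(6, Add(1, 6)))), -298), 2) = Pow(Add(Add(-20, Pow(Mul(6, 7), 2), Mul(Rational(-110, 37), Mul(6, 7))), -298), 2) = Pow(Add(Add(-20, Pow(42, 2), Mul(Rational(-110, 37), 42)), -298), 2) = Pow(Add(Add(-20, 1764, Rational(-4620, 37)), -298), 2) = Pow(Add(Rational(59908, 37), -298), 2) = Pow(Rational(48882, 37), 2) = Rational(2389449924, 1369)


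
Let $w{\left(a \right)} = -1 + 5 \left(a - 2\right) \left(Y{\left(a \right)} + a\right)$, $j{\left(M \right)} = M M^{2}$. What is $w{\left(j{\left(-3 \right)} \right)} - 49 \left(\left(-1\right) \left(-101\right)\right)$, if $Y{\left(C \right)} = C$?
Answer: $2880$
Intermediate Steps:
$j{\left(M \right)} = M^{3}$
$w{\left(a \right)} = -1 + 10 a \left(-2 + a\right)$ ($w{\left(a \right)} = -1 + 5 \left(a - 2\right) \left(a + a\right) = -1 + 5 \left(-2 + a\right) 2 a = -1 + 5 \cdot 2 a \left(-2 + a\right) = -1 + 10 a \left(-2 + a\right)$)
$w{\left(j{\left(-3 \right)} \right)} - 49 \left(\left(-1\right) \left(-101\right)\right) = \left(-1 - 20 \left(-3\right)^{3} + 10 \left(\left(-3\right)^{3}\right)^{2}\right) - 49 \left(\left(-1\right) \left(-101\right)\right) = \left(-1 - -540 + 10 \left(-27\right)^{2}\right) - 4949 = \left(-1 + 540 + 10 \cdot 729\right) - 4949 = \left(-1 + 540 + 7290\right) - 4949 = 7829 - 4949 = 2880$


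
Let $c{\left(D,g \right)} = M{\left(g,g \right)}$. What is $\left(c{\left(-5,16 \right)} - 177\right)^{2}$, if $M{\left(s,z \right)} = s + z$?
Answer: $21025$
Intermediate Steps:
$c{\left(D,g \right)} = 2 g$ ($c{\left(D,g \right)} = g + g = 2 g$)
$\left(c{\left(-5,16 \right)} - 177\right)^{2} = \left(2 \cdot 16 - 177\right)^{2} = \left(32 - 177\right)^{2} = \left(-145\right)^{2} = 21025$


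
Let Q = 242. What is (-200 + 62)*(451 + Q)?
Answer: -95634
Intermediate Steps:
(-200 + 62)*(451 + Q) = (-200 + 62)*(451 + 242) = -138*693 = -95634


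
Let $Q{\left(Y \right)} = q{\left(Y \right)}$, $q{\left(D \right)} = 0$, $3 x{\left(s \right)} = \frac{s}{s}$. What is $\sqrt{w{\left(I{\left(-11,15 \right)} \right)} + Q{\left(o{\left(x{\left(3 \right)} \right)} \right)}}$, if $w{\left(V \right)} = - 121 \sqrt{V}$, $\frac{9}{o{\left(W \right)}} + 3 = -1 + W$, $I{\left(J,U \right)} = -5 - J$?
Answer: $11 i \sqrt[4]{6} \approx 17.216 i$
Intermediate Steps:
$x{\left(s \right)} = \frac{1}{3}$ ($x{\left(s \right)} = \frac{s \frac{1}{s}}{3} = \frac{1}{3} \cdot 1 = \frac{1}{3}$)
$o{\left(W \right)} = \frac{9}{-4 + W}$ ($o{\left(W \right)} = \frac{9}{-3 + \left(-1 + W\right)} = \frac{9}{-4 + W}$)
$Q{\left(Y \right)} = 0$
$\sqrt{w{\left(I{\left(-11,15 \right)} \right)} + Q{\left(o{\left(x{\left(3 \right)} \right)} \right)}} = \sqrt{- 121 \sqrt{-5 - -11} + 0} = \sqrt{- 121 \sqrt{-5 + 11} + 0} = \sqrt{- 121 \sqrt{6} + 0} = \sqrt{- 121 \sqrt{6}} = 11 i \sqrt[4]{6}$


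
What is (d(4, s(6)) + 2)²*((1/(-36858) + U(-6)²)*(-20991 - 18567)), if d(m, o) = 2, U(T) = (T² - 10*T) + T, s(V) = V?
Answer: -31493421196912/6143 ≈ -5.1267e+9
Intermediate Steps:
U(T) = T² - 9*T
(d(4, s(6)) + 2)²*((1/(-36858) + U(-6)²)*(-20991 - 18567)) = (2 + 2)²*((1/(-36858) + (-6*(-9 - 6))²)*(-20991 - 18567)) = 4²*((-1/36858 + (-6*(-15))²)*(-39558)) = 16*((-1/36858 + 90²)*(-39558)) = 16*((-1/36858 + 8100)*(-39558)) = 16*((298549799/36858)*(-39558)) = 16*(-1968338824807/6143) = -31493421196912/6143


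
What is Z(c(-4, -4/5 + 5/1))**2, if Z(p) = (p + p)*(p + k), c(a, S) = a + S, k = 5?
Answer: 2704/625 ≈ 4.3264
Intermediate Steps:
c(a, S) = S + a
Z(p) = 2*p*(5 + p) (Z(p) = (p + p)*(p + 5) = (2*p)*(5 + p) = 2*p*(5 + p))
Z(c(-4, -4/5 + 5/1))**2 = (2*((-4/5 + 5/1) - 4)*(5 + ((-4/5 + 5/1) - 4)))**2 = (2*((-4*1/5 + 5*1) - 4)*(5 + ((-4*1/5 + 5*1) - 4)))**2 = (2*((-4/5 + 5) - 4)*(5 + ((-4/5 + 5) - 4)))**2 = (2*(21/5 - 4)*(5 + (21/5 - 4)))**2 = (2*(1/5)*(5 + 1/5))**2 = (2*(1/5)*(26/5))**2 = (52/25)**2 = 2704/625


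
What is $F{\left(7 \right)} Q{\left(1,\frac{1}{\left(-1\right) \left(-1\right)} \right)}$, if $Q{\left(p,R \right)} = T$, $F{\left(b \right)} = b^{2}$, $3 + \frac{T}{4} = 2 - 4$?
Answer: $-980$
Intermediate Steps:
$T = -20$ ($T = -12 + 4 \left(2 - 4\right) = -12 + 4 \left(-2\right) = -12 - 8 = -20$)
$Q{\left(p,R \right)} = -20$
$F{\left(7 \right)} Q{\left(1,\frac{1}{\left(-1\right) \left(-1\right)} \right)} = 7^{2} \left(-20\right) = 49 \left(-20\right) = -980$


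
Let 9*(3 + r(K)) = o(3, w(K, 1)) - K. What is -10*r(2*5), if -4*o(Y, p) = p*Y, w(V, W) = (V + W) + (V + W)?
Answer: 535/9 ≈ 59.444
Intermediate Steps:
w(V, W) = 2*V + 2*W
o(Y, p) = -Y*p/4 (o(Y, p) = -p*Y/4 = -Y*p/4)
r(K) = -19/6 - 5*K/18 (r(K) = -3 + (-1/4*3*(2*K + 2*1) - K)/9 = -3 + (-1/4*3*(2*K + 2) - K)/9 = -3 + (-1/4*3*(2 + 2*K) - K)/9 = -3 + ((-3/2 - 3*K/2) - K)/9 = -3 + (-3/2 - 5*K/2)/9 = -3 + (-1/6 - 5*K/18) = -19/6 - 5*K/18)
-10*r(2*5) = -10*(-19/6 - 5*5/9) = -10*(-19/6 - 5/18*10) = -10*(-19/6 - 25/9) = -10*(-107/18) = 535/9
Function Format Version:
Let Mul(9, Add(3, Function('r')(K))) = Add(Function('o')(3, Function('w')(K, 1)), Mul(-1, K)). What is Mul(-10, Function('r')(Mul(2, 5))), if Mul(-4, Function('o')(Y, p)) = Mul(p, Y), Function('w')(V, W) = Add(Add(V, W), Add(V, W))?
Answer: Rational(535, 9) ≈ 59.444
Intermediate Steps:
Function('w')(V, W) = Add(Mul(2, V), Mul(2, W))
Function('o')(Y, p) = Mul(Rational(-1, 4), Y, p) (Function('o')(Y, p) = Mul(Rational(-1, 4), Mul(p, Y)) = Mul(Rational(-1, 4), Mul(Y, p)) = Mul(Rational(-1, 4), Y, p))
Function('r')(K) = Add(Rational(-19, 6), Mul(Rational(-5, 18), K)) (Function('r')(K) = Add(-3, Mul(Rational(1, 9), Add(Mul(Rational(-1, 4), 3, Add(Mul(2, K), Mul(2, 1))), Mul(-1, K)))) = Add(-3, Mul(Rational(1, 9), Add(Mul(Rational(-1, 4), 3, Add(Mul(2, K), 2)), Mul(-1, K)))) = Add(-3, Mul(Rational(1, 9), Add(Mul(Rational(-1, 4), 3, Add(2, Mul(2, K))), Mul(-1, K)))) = Add(-3, Mul(Rational(1, 9), Add(Add(Rational(-3, 2), Mul(Rational(-3, 2), K)), Mul(-1, K)))) = Add(-3, Mul(Rational(1, 9), Add(Rational(-3, 2), Mul(Rational(-5, 2), K)))) = Add(-3, Add(Rational(-1, 6), Mul(Rational(-5, 18), K))) = Add(Rational(-19, 6), Mul(Rational(-5, 18), K)))
Mul(-10, Function('r')(Mul(2, 5))) = Mul(-10, Add(Rational(-19, 6), Mul(Rational(-5, 18), Mul(2, 5)))) = Mul(-10, Add(Rational(-19, 6), Mul(Rational(-5, 18), 10))) = Mul(-10, Add(Rational(-19, 6), Rational(-25, 9))) = Mul(-10, Rational(-107, 18)) = Rational(535, 9)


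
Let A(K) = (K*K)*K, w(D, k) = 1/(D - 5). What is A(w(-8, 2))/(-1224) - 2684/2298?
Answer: -1202936209/1029936024 ≈ -1.1680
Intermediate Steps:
w(D, k) = 1/(-5 + D)
A(K) = K³ (A(K) = K²*K = K³)
A(w(-8, 2))/(-1224) - 2684/2298 = (1/(-5 - 8))³/(-1224) - 2684/2298 = (1/(-13))³*(-1/1224) - 2684*1/2298 = (-1/13)³*(-1/1224) - 1342/1149 = -1/2197*(-1/1224) - 1342/1149 = 1/2689128 - 1342/1149 = -1202936209/1029936024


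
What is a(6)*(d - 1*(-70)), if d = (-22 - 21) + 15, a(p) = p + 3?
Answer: 378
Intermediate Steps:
a(p) = 3 + p
d = -28 (d = -43 + 15 = -28)
a(6)*(d - 1*(-70)) = (3 + 6)*(-28 - 1*(-70)) = 9*(-28 + 70) = 9*42 = 378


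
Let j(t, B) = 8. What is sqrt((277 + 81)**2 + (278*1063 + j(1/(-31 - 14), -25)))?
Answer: sqrt(423686) ≈ 650.91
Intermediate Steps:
sqrt((277 + 81)**2 + (278*1063 + j(1/(-31 - 14), -25))) = sqrt((277 + 81)**2 + (278*1063 + 8)) = sqrt(358**2 + (295514 + 8)) = sqrt(128164 + 295522) = sqrt(423686)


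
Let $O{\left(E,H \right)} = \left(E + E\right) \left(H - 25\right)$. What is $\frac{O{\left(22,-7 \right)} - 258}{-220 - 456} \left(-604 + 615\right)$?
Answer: $\frac{9163}{338} \approx 27.109$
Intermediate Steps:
$O{\left(E,H \right)} = 2 E \left(-25 + H\right)$
$\frac{O{\left(22,-7 \right)} - 258}{-220 - 456} \left(-604 + 615\right) = \frac{2 \cdot 22 \left(-25 - 7\right) - 258}{-220 - 456} \left(-604 + 615\right) = \frac{2 \cdot 22 \left(-32\right) - 258}{-676} \cdot 11 = \left(-1408 - 258\right) \left(- \frac{1}{676}\right) 11 = \left(-1666\right) \left(- \frac{1}{676}\right) 11 = \frac{833}{338} \cdot 11 = \frac{9163}{338}$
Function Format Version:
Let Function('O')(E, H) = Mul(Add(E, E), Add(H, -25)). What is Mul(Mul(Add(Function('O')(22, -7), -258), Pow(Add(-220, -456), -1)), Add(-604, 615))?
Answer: Rational(9163, 338) ≈ 27.109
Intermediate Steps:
Function('O')(E, H) = Mul(2, E, Add(-25, H)) (Function('O')(E, H) = Mul(Mul(2, E), Add(-25, H)) = Mul(2, E, Add(-25, H)))
Mul(Mul(Add(Function('O')(22, -7), -258), Pow(Add(-220, -456), -1)), Add(-604, 615)) = Mul(Mul(Add(Mul(2, 22, Add(-25, -7)), -258), Pow(Add(-220, -456), -1)), Add(-604, 615)) = Mul(Mul(Add(Mul(2, 22, -32), -258), Pow(-676, -1)), 11) = Mul(Mul(Add(-1408, -258), Rational(-1, 676)), 11) = Mul(Mul(-1666, Rational(-1, 676)), 11) = Mul(Rational(833, 338), 11) = Rational(9163, 338)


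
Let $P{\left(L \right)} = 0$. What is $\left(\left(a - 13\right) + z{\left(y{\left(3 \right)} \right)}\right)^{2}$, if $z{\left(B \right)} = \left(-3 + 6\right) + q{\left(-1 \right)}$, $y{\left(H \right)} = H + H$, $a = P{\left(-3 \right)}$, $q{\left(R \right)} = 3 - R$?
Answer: $36$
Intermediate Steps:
$a = 0$
$y{\left(H \right)} = 2 H$
$z{\left(B \right)} = 7$ ($z{\left(B \right)} = \left(-3 + 6\right) + \left(3 - -1\right) = 3 + \left(3 + 1\right) = 3 + 4 = 7$)
$\left(\left(a - 13\right) + z{\left(y{\left(3 \right)} \right)}\right)^{2} = \left(\left(0 - 13\right) + 7\right)^{2} = \left(-13 + 7\right)^{2} = \left(-6\right)^{2} = 36$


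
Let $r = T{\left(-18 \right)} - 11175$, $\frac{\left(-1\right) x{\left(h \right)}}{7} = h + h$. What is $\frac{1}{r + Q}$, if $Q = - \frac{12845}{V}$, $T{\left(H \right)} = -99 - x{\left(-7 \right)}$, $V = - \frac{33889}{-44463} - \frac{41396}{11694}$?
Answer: $- \frac{240715397}{1624288513669} \approx -0.0001482$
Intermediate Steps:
$V = - \frac{240715397}{86658387}$ ($V = \left(-33889\right) \left(- \frac{1}{44463}\right) - \frac{20698}{5847} = \frac{33889}{44463} - \frac{20698}{5847} = - \frac{240715397}{86658387} \approx -2.7778$)
$x{\left(h \right)} = - 14 h$ ($x{\left(h \right)} = - 7 \left(h + h\right) = - 7 \cdot 2 h = - 14 h$)
$T{\left(H \right)} = -197$ ($T{\left(H \right)} = -99 - \left(-14\right) \left(-7\right) = -99 - 98 = -197$)
$r = -11372$ ($r = -197 - 11175 = -11372$)
$Q = \frac{1113126981015}{240715397}$ ($Q = - \frac{12845}{- \frac{240715397}{86658387}} = \left(-12845\right) \left(- \frac{86658387}{240715397}\right) = \frac{1113126981015}{240715397} \approx 4624.2$)
$\frac{1}{r + Q} = \frac{1}{-11372 + \frac{1113126981015}{240715397}} = \frac{1}{- \frac{1624288513669}{240715397}} = - \frac{240715397}{1624288513669}$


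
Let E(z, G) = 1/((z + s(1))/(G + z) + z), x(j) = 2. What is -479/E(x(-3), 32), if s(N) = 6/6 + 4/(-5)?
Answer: -168129/170 ≈ -988.99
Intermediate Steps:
s(N) = ⅕ (s(N) = 6*(⅙) + 4*(-⅕) = 1 - ⅘ = ⅕)
E(z, G) = 1/(z + (⅕ + z)/(G + z)) (E(z, G) = 1/((z + ⅕)/(G + z) + z) = 1/((⅕ + z)/(G + z) + z) = 1/(z + (⅕ + z)/(G + z)))
-479/E(x(-3), 32) = -479*(1 + 5*2 + 5*2² + 5*32*2)/(5*(32 + 2)) = -479/(5*34/(1 + 10 + 5*4 + 320)) = -479/(5*34/(1 + 10 + 20 + 320)) = -479/(5*34/351) = -479/(5*(1/351)*34) = -479/170/351 = -479*351/170 = -168129/170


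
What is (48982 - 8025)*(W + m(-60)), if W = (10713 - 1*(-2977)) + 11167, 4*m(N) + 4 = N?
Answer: 1017412837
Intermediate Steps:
m(N) = -1 + N/4
W = 24857 (W = (10713 + 2977) + 11167 = 13690 + 11167 = 24857)
(48982 - 8025)*(W + m(-60)) = (48982 - 8025)*(24857 + (-1 + (¼)*(-60))) = 40957*(24857 + (-1 - 15)) = 40957*(24857 - 16) = 40957*24841 = 1017412837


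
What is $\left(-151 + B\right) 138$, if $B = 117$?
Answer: $-4692$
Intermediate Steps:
$\left(-151 + B\right) 138 = \left(-151 + 117\right) 138 = \left(-34\right) 138 = -4692$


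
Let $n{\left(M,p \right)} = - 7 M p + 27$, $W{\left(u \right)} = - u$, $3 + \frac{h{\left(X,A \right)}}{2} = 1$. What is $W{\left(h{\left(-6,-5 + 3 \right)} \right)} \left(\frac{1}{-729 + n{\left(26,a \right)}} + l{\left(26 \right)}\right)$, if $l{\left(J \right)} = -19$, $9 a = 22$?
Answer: $- \frac{392254}{5161} \approx -76.004$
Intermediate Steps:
$a = \frac{22}{9}$ ($a = \frac{1}{9} \cdot 22 = \frac{22}{9} \approx 2.4444$)
$h{\left(X,A \right)} = -4$ ($h{\left(X,A \right)} = -6 + 2 \cdot 1 = -6 + 2 = -4$)
$n{\left(M,p \right)} = 27 - 7 M p$ ($n{\left(M,p \right)} = - 7 M p + 27 = 27 - 7 M p$)
$W{\left(h{\left(-6,-5 + 3 \right)} \right)} \left(\frac{1}{-729 + n{\left(26,a \right)}} + l{\left(26 \right)}\right) = \left(-1\right) \left(-4\right) \left(\frac{1}{-729 + \left(27 - 182 \cdot \frac{22}{9}\right)} - 19\right) = 4 \left(\frac{1}{-729 + \left(27 - \frac{4004}{9}\right)} - 19\right) = 4 \left(\frac{1}{-729 - \frac{3761}{9}} - 19\right) = 4 \left(\frac{1}{- \frac{10322}{9}} - 19\right) = 4 \left(- \frac{9}{10322} - 19\right) = 4 \left(- \frac{196127}{10322}\right) = - \frac{392254}{5161}$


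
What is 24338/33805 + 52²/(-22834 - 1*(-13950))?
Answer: 31202518/75080905 ≈ 0.41559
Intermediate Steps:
24338/33805 + 52²/(-22834 - 1*(-13950)) = 24338*(1/33805) + 2704/(-22834 + 13950) = 24338/33805 + 2704/(-8884) = 24338/33805 + 2704*(-1/8884) = 24338/33805 - 676/2221 = 31202518/75080905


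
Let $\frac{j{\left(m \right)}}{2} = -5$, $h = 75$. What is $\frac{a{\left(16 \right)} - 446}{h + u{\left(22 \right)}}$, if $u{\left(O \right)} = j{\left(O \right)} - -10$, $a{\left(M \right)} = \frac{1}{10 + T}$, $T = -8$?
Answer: $- \frac{297}{50} \approx -5.94$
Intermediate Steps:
$j{\left(m \right)} = -10$ ($j{\left(m \right)} = 2 \left(-5\right) = -10$)
$a{\left(M \right)} = \frac{1}{2}$ ($a{\left(M \right)} = \frac{1}{10 - 8} = \frac{1}{2}$)
$u{\left(O \right)} = 0$ ($u{\left(O \right)} = -10 - -10 = -10 + 10 = 0$)
$\frac{a{\left(16 \right)} - 446}{h + u{\left(22 \right)}} = \frac{\frac{1}{2} - 446}{75 + 0} = - \frac{891}{2 \cdot 75} = \left(- \frac{891}{2}\right) \frac{1}{75} = - \frac{297}{50}$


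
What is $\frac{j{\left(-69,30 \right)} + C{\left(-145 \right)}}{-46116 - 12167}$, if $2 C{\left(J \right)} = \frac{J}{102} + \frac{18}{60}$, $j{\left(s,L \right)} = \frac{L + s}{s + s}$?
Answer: $\frac{3263}{683659590} \approx 4.7728 \cdot 10^{-6}$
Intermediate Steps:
$j{\left(s,L \right)} = \frac{L + s}{2 s}$
$C{\left(J \right)} = \frac{3}{20} + \frac{J}{204}$ ($C{\left(J \right)} = \frac{\frac{J}{102} + \frac{18}{60}}{2} = \frac{J \frac{1}{102} + 18 \cdot \frac{1}{60}}{2} = \frac{\frac{J}{102} + \frac{3}{10}}{2} = \frac{\frac{3}{10} + \frac{J}{102}}{2} = \frac{3}{20} + \frac{J}{204}$)
$\frac{j{\left(-69,30 \right)} + C{\left(-145 \right)}}{-46116 - 12167} = \frac{\frac{30 - 69}{2 \left(-69\right)} + \left(\frac{3}{20} + \frac{1}{204} \left(-145\right)\right)}{-46116 - 12167} = \frac{\frac{1}{2} \left(- \frac{1}{69}\right) \left(-39\right) + \left(\frac{3}{20} - \frac{145}{204}\right)}{-58283} = \left(\frac{13}{46} - \frac{143}{255}\right) \left(- \frac{1}{58283}\right) = \left(- \frac{3263}{11730}\right) \left(- \frac{1}{58283}\right) = \frac{3263}{683659590}$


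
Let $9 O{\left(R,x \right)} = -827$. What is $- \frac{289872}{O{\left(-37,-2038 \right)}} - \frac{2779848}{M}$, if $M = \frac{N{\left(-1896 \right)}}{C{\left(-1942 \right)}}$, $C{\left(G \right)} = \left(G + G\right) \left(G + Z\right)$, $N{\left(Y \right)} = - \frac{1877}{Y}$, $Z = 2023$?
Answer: $\frac{1371289447187462160}{1552279} \approx 8.834 \cdot 10^{11}$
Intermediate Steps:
$C{\left(G \right)} = 2 G \left(2023 + G\right)$ ($C{\left(G \right)} = \left(G + G\right) \left(G + 2023\right) = 2 G \left(2023 + G\right)$)
$O{\left(R,x \right)} = - \frac{827}{9}$ ($O{\left(R,x \right)} = \frac{1}{9} \left(-827\right) = - \frac{827}{9}$)
$M = - \frac{1877}{596489184}$ ($M = \frac{\left(-1877\right) \frac{1}{-1896}}{2 \left(-1942\right) \left(2023 - 1942\right)} = \frac{\left(-1877\right) \left(- \frac{1}{1896}\right)}{2 \left(-1942\right) 81} = \frac{1877}{1896 \left(-314604\right)} = \frac{1877}{1896} \left(- \frac{1}{314604}\right) = - \frac{1877}{596489184} \approx -3.1467 \cdot 10^{-6}$)
$- \frac{289872}{O{\left(-37,-2038 \right)}} - \frac{2779848}{M} = - \frac{289872}{- \frac{827}{9}} - \frac{2779848}{- \frac{1877}{596489184}} = \left(-289872\right) \left(- \frac{9}{827}\right) - - \frac{1658149265164032}{1877} = \frac{2608848}{827} + \frac{1658149265164032}{1877} = \frac{1371289447187462160}{1552279}$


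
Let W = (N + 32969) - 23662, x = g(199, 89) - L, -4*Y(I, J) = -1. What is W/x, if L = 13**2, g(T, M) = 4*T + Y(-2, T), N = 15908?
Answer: 100860/2509 ≈ 40.199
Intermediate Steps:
Y(I, J) = 1/4 (Y(I, J) = -1/4*(-1) = 1/4)
g(T, M) = 1/4 + 4*T (g(T, M) = 4*T + 1/4 = 1/4 + 4*T)
L = 169
x = 2509/4 (x = (1/4 + 4*199) - 1*169 = (1/4 + 796) - 169 = 3185/4 - 169 = 2509/4 ≈ 627.25)
W = 25215 (W = (15908 + 32969) - 23662 = 48877 - 23662 = 25215)
W/x = 25215/(2509/4) = 25215*(4/2509) = 100860/2509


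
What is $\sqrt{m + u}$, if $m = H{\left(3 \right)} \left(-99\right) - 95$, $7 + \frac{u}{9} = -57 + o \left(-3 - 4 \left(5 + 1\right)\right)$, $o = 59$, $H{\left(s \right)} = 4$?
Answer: $2 i \sqrt{3851} \approx 124.11 i$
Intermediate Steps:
$u = -14913$ ($u = -63 + 9 \left(-57 + 59 \left(-3 - 4 \left(5 + 1\right)\right)\right) = -63 + 9 \left(-57 + 59 \left(-3 - 24\right)\right) = -63 + 9 \left(-57 + 59 \left(-27\right)\right) = -63 + 9 \left(-57 - 1593\right) = -63 + 9 \left(-1650\right) = -63 - 14850 = -14913$)
$m = -491$ ($m = 4 \left(-99\right) - 95 = -396 - 95 = -491$)
$\sqrt{m + u} = \sqrt{-491 - 14913} = \sqrt{-15404} = 2 i \sqrt{3851}$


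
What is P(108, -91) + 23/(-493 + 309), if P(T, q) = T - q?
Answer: 1591/8 ≈ 198.88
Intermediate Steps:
P(108, -91) + 23/(-493 + 309) = (108 - 1*(-91)) + 23/(-493 + 309) = (108 + 91) + 23/(-184) = 199 + 23*(-1/184) = 199 - 1/8 = 1591/8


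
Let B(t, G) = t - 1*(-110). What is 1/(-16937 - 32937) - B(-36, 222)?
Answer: -3690677/49874 ≈ -74.000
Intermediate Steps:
B(t, G) = 110 + t (B(t, G) = t + 110 = 110 + t)
1/(-16937 - 32937) - B(-36, 222) = 1/(-16937 - 32937) - (110 - 36) = 1/(-49874) - 1*74 = -1/49874 - 74 = -3690677/49874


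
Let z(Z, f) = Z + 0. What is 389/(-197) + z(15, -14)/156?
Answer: -19243/10244 ≈ -1.8785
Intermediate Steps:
z(Z, f) = Z
389/(-197) + z(15, -14)/156 = 389/(-197) + 15/156 = 389*(-1/197) + 15*(1/156) = -389/197 + 5/52 = -19243/10244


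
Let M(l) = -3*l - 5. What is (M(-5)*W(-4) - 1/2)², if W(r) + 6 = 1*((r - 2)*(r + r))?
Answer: 703921/4 ≈ 1.7598e+5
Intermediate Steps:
W(r) = -6 + 2*r*(-2 + r) (W(r) = -6 + 1*((r - 2)*(r + r)) = -6 + 1*((-2 + r)*(2*r)) = -6 + 1*(2*r*(-2 + r)) = -6 + 2*r*(-2 + r))
M(l) = -5 - 3*l
(M(-5)*W(-4) - 1/2)² = ((-5 - 3*(-5))*(-6 - 4*(-4) + 2*(-4)²) - 1/2)² = ((-5 + 15)*(-6 + 16 + 2*16) - 1*½)² = (10*(-6 + 16 + 32) - ½)² = (10*42 - ½)² = (420 - ½)² = (839/2)² = 703921/4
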